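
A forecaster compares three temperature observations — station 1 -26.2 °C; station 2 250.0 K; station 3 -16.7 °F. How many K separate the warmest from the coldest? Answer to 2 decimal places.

3.91 K

station 2: 250.0 K = -23.150 °C.
station 3: -16.7 °F = -27.056 °C.
Spread: (-23.150) − (-27.056) = 3.906 °C.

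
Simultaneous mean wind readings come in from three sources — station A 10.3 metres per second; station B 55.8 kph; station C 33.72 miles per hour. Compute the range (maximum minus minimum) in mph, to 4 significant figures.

11.63 mph

station A: 10.3 m/s = 23.0404 mph.
station B: 55.8 km/h = 34.6725 mph.
Spread: 34.6725 − 23.0404 = 11.63 mph.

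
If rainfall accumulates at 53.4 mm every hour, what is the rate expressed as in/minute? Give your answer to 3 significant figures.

0.0350 in/minute

53.4 mm/hour × 0.0393701 in/mm × 0.0166667 hour/minute = 0.0350 in/minute.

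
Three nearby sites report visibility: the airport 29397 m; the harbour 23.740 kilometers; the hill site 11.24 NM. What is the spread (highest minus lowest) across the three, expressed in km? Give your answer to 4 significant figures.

8.581 km

the airport: 29397 m = 29.39700 km.
the hill site: 11.24 nmi = 20.81648 km.
Spread: 29.39700 − 20.81648 = 8.581 km.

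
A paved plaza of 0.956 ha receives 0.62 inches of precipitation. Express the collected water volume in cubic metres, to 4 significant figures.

150.6 cubic metres

Depth: 0.62 in × 25.4 = 15.748 mm.
Area: 0.956 ha = 9560 m².
1 mm over 1 m² is 1 L, so volume = 15.748 × 9560 = 150550.88 L = 150.6 m³.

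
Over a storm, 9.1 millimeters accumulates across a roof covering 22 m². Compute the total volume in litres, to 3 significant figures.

1 mm over 1 m² is 1 L, so volume = 9.1 × 22 = 200.2 L ≈ 200 L.

200 litres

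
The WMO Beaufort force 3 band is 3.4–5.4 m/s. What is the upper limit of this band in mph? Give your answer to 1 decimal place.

3.4–5.4 m/s × 2.237 = 7.6–12.1 mph.

12.1 mph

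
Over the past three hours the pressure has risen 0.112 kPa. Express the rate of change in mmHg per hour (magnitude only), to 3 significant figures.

0.280 mmHg per hour

0.112 kPa / 3 h × 7.50062 mmHg/kPa = 0.280 mmHg/h.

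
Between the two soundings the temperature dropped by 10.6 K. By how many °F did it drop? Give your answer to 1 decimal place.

A change of 1 °C equals a change of 1.8 °F: Δ°F = 10.6 × 1.8 = 19.1 °F.

19.1 °F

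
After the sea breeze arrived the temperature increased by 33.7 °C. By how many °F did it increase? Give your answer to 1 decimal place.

60.7 °F

Converting a difference, only the 9/5 scale factor applies: Δ°F = 33.7 × 1.8 = 60.7 °F.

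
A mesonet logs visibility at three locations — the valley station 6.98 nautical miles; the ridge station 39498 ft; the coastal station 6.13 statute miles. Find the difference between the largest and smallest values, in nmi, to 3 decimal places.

the ridge station: 39498 ft = 6.50053 nmi.
the coastal station: 6.13 SM = 5.32682 nmi.
Spread: 6.98000 − 5.32682 = 1.653 nmi.

1.653 nmi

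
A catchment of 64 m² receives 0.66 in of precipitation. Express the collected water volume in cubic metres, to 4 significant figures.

1.073 cubic metres

Depth: 0.66 in × 25.4 = 16.764 mm.
1 mm over 1 m² is 1 L, so volume = 16.764 × 64 = 1072.896 L = 1.073 m³.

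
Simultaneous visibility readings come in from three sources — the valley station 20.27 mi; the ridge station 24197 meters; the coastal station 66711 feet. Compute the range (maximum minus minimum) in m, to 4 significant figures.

12290 m

the valley station: 20.27 SM = 32621.40 m.
the coastal station: 66711 ft = 20333.51 m.
Spread: 32621.40 − 20333.51 = 12290 m.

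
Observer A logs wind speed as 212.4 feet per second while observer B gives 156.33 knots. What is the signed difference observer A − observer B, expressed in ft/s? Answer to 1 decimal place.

-51.5 ft/s

observer B: 156.33 kt = 263.855 ft/s.
Difference: 212.400 − 263.855 = -51.5 ft/s.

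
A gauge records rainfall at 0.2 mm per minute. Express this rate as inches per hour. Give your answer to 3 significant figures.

0.2 mm/minute × 0.0393701 in/mm × 60 minute/hour = 0.472 in/hour.

0.472 in/hour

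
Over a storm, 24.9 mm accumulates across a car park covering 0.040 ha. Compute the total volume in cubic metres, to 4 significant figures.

Area: 0.040 ha = 400 m².
1 mm over 1 m² is 1 L, so volume = 24.9 × 400 = 9960 L = 9.960 m³.

9.960 cubic metres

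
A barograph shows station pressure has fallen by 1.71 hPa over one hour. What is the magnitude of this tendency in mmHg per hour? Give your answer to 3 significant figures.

1.28 mmHg per hour

1.71 hPa / 1 h × 0.750062 mmHg/hPa = 1.28 mmHg/h.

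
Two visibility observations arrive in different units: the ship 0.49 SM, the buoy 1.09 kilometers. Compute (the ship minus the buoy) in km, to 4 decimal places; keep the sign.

the ship: 0.49 SM = 0.788579 km.
Difference: 0.788579 − 1.090000 = -0.3014 km.

-0.3014 km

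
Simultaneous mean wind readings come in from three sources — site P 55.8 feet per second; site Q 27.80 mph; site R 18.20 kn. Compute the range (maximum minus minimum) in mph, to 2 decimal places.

17.10 mph

site P: 55.8 ft/s = 38.0455 mph.
site R: 18.20 kt = 20.9442 mph.
Spread: 38.0455 − 20.9442 = 17.10 mph.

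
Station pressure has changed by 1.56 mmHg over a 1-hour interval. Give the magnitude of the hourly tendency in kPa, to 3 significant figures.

0.208 kPa per hour

1.56 mmHg / 1 h × 0.133322 kPa/mmHg = 0.208 kPa/h.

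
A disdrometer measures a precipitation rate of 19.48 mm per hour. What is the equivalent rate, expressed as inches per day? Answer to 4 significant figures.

19.48 mm/hour × 0.0393701 in/mm × 24 hour/day = 18.41 in/day.

18.41 in/day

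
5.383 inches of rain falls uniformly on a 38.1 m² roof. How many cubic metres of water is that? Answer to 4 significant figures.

5.209 cubic metres

Depth: 5.383 in × 25.4 = 136.7282 mm.
1 mm over 1 m² is 1 L, so volume = 136.7282 × 38.1 = 5209.3444 L = 5.209 m³.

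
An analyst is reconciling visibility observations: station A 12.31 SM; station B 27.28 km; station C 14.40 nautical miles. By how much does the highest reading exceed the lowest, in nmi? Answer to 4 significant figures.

4.033 nmi

station A: 12.31 SM = 10.69710 nmi.
station B: 27.28 km = 14.73002 nmi.
Spread: 14.73002 − 10.69710 = 4.033 nmi.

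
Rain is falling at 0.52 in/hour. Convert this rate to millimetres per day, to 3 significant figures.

317 mm/day

0.52 in/hour × 25.4 mm/in × 24 hour/day = 317 mm/day.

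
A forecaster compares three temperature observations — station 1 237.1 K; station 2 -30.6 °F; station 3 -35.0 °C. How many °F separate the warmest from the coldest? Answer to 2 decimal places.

2.29 °F

station 1: 237.1 K = -36.050 °C.
station 2: -30.6 °F = -34.778 °C.
Spread: (-34.778) − (-36.050) = 1.272 °C = 2.29 °F.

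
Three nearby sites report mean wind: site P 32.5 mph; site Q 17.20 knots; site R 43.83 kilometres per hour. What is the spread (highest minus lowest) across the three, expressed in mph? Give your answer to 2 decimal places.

12.71 mph

site Q: 17.20 kt = 19.7934 mph.
site R: 43.83 km/h = 27.2347 mph.
Spread: 32.5000 − 19.7934 = 12.71 mph.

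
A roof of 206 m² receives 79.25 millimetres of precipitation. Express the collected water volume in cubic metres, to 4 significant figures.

1 mm over 1 m² is 1 L, so volume = 79.25 × 206 = 16325.5 L = 16.33 m³.

16.33 cubic metres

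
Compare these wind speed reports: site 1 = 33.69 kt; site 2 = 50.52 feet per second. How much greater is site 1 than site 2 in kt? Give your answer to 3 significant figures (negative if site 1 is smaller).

site 2: 50.52 ft/s = 29.9323 kt.
Difference: 33.6900 − 29.9323 = 3.76 kt.

3.76 kt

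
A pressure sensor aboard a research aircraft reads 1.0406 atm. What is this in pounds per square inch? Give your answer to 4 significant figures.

15.29 psi

1 atm = 14.6959 psi, so 1.0406 × 14.6959 = 15.29 psi.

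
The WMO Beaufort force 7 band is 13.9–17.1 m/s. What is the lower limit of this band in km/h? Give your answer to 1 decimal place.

13.9–17.1 m/s × 3.6 = 50.0–61.6 km/h.

50.0 km/h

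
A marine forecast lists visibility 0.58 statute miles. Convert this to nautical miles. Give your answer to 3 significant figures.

0.504 nmi

1 SM = 0.868976 nmi, so 0.58 × 0.868976 = 0.504 nmi.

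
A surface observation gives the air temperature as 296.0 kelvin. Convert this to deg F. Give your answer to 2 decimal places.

First to °C: 22.85 °C.
Then to °F: 73.13 °F.

73.13 °F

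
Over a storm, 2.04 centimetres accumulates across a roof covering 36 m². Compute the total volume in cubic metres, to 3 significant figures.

0.734 cubic metres

Depth: 2.04 cm × 10 = 20.4 mm.
1 mm over 1 m² is 1 L, so volume = 20.4 × 36 = 734.4 L = 0.734 m³.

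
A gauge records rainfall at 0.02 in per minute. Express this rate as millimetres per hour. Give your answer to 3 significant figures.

30.5 mm/hour

0.02 in/minute × 25.4 mm/in × 60 minute/hour = 30.5 mm/hour.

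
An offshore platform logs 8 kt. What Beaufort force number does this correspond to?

Beaufort force 3

8 kt lies in the Beaufort 3 band (gentle breeze, 7–10 kt).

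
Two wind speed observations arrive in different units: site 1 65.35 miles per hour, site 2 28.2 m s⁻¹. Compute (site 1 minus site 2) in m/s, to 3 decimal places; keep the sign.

site 1: 65.35 mph = 29.21406 m/s.
Difference: 29.21406 − 28.20000 = 1.014 m/s.

1.014 m/s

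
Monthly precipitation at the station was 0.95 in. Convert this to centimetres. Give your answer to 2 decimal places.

2.41 cm

1 in = 2.54 cm, so 0.95 × 2.54 = 2.41 cm.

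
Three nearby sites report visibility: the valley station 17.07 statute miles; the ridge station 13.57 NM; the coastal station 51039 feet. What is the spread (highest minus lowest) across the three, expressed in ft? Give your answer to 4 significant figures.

the valley station: 17.07 SM = 90129.60 ft.
the ridge station: 13.57 nmi = 82452.89 ft.
Spread: 90129.60 − 51039.00 = 39090 ft.

39090 ft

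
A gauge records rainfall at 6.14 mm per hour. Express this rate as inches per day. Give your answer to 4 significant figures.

5.802 in/day

6.14 mm/hour × 0.0393701 in/mm × 24 hour/day = 5.802 in/day.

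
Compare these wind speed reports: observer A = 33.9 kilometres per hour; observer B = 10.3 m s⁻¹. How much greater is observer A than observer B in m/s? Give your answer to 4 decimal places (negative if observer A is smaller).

observer A: 33.9 km/h = 9.416667 m/s.
Difference: 9.416667 − 10.300000 = -0.8833 m/s.

-0.8833 m/s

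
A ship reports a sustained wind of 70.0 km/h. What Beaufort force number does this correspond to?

Beaufort force 8

70.0 km/h = 19.4 m/s, which is Beaufort 8 (gale, 17.2–20.7 m/s).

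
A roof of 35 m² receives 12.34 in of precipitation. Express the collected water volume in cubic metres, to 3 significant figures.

11.0 cubic metres

Depth: 12.34 in × 25.4 = 313.436 mm.
1 mm over 1 m² is 1 L, so volume = 313.436 × 35 = 10970.26 L = 11.0 m³.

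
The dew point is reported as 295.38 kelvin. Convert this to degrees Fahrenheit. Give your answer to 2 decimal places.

72.01 °F

First to °C: 22.23 °C.
Then to °F: 72.01 °F.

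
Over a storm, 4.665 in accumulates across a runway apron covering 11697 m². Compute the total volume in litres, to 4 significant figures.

1386000 litres

Depth: 4.665 in × 25.4 = 118.491 mm.
1 mm over 1 m² is 1 L, so volume = 118.491 × 11697 = 1385989.2 L ≈ 1386000 L.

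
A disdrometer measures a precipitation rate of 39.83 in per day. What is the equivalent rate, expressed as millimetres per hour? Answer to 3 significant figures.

42.2 mm/hour

39.83 in/day × 25.4 mm/in × 0.0416667 day/hour = 42.2 mm/hour.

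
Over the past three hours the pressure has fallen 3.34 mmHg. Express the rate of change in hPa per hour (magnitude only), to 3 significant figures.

1.48 hPa per hour

3.34 mmHg / 3 h × 1.33322 hPa/mmHg = 1.48 hPa/h.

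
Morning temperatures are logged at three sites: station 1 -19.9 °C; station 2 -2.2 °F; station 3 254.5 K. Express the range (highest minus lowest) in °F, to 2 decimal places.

station 2: -2.2 °F = -19.000 °C.
station 3: 254.5 K = -18.650 °C.
Spread: (-18.650) − (-19.900) = 1.250 °C = 2.25 °F.

2.25 °F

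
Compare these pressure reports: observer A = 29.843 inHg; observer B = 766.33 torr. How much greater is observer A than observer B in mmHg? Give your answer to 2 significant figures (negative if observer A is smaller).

-8.3 mmHg

observer A: 29.843 inHg = 758.012 mmHg.
Difference: 758.012 − 766.330 = -8.3 mmHg.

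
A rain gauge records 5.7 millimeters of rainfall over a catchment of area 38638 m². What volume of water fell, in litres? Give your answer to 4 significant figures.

220200 litres

1 mm over 1 m² is 1 L, so volume = 5.7 × 38638 = 220236.6 L ≈ 220200 L.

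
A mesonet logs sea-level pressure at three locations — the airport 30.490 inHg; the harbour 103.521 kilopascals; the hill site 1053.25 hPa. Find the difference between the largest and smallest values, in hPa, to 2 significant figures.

21 hPa

the airport: 30.490 inHg = 1032.51 hPa.
the harbour: 103.521 kPa = 1035.21 hPa.
Spread: 1053.25 − 1032.51 = 21 hPa.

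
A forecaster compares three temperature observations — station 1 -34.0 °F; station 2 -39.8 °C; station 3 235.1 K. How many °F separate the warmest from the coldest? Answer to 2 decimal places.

5.64 °F

station 1: -34.0 °F = -36.667 °C.
station 3: 235.1 K = -38.050 °C.
Spread: (-36.667) − (-39.800) = 3.133 °C = 5.64 °F.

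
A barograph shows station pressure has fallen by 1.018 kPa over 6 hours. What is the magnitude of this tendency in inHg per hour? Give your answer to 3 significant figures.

1.018 kPa / 6 h × 0.2953 inHg/kPa = 0.0501 inHg/h.

0.0501 inHg per hour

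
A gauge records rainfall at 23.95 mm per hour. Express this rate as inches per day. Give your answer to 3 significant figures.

22.6 in/day

23.95 mm/hour × 0.0393701 in/mm × 24 hour/day = 22.6 in/day.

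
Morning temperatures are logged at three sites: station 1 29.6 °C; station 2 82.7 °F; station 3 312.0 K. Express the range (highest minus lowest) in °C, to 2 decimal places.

10.68 °C

station 2: 82.7 °F = 28.167 °C.
station 3: 312.0 K = 38.850 °C.
Spread: 38.850 − 28.167 = 10.683 °C.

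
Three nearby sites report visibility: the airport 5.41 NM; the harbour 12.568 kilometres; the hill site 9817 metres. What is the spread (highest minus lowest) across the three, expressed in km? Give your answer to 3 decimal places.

the airport: 5.41 nmi = 10.01932 km.
the hill site: 9817 m = 9.81700 km.
Spread: 12.56800 − 9.81700 = 2.751 km.

2.751 km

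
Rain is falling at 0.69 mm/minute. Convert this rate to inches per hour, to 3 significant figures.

1.63 in/hour

0.69 mm/minute × 0.0393701 in/mm × 60 minute/hour = 1.63 in/hour.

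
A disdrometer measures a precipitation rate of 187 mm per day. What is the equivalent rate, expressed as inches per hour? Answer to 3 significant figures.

187 mm/day × 0.0393701 in/mm × 0.0416667 day/hour = 0.307 in/hour.

0.307 in/hour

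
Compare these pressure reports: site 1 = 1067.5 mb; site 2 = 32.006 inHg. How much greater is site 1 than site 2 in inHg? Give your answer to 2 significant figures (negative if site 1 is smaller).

site 1: 1067.5 mb = 31.5233 inHg.
Difference: 31.5233 − 32.0060 = -0.48 inHg.

-0.48 inHg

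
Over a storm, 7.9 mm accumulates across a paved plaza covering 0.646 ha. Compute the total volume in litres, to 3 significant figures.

51000 litres

Area: 0.646 ha = 6460 m².
1 mm over 1 m² is 1 L, so volume = 7.9 × 6460 = 51034 L ≈ 51000 L.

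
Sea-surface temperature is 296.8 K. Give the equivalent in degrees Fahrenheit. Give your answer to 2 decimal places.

First to °C: 23.65 °C.
Then to °F: 74.57 °F.

74.57 °F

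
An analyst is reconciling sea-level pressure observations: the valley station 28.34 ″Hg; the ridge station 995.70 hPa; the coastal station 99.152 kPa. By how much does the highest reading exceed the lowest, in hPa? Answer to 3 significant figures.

the valley station: 28.34 inHg = 959.703 hPa.
the coastal station: 99.152 kPa = 991.520 hPa.
Spread: 995.700 − 959.703 = 36.0 hPa.

36.0 hPa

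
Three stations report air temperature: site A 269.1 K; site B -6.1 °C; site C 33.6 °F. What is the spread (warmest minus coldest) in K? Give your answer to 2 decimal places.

site A: 269.1 K = -4.050 °C.
site C: 33.6 °F = 0.889 °C.
Spread: 0.889 − (-6.100) = 6.989 °C.

6.99 K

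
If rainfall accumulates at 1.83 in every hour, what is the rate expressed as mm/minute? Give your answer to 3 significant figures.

1.83 in/hour × 25.4 mm/in × 0.0166667 hour/minute = 0.775 mm/minute.

0.775 mm/minute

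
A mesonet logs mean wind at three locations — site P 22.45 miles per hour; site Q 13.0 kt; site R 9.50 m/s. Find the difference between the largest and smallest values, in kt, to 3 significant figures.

site P: 22.45 mph = 19.5085 kt.
site R: 9.50 m/s = 18.4665 kt.
Spread: 19.5085 − 13.0000 = 6.51 kt.

6.51 kt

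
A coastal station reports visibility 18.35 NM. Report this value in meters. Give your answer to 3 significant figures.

1 nmi = 1852 m, so 18.35 × 1852 = 34000 m.

34000 m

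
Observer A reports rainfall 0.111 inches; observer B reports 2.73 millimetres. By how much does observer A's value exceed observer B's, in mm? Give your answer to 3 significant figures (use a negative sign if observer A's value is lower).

0.0894 mm

observer A: 0.111 in = 2.819400 mm.
Difference: 2.819400 − 2.730000 = 0.0894 mm.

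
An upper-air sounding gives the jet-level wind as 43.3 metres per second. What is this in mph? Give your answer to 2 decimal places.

96.86 mph

1 m/s = 2.23694 mph, so 43.3 × 2.23694 = 96.86 mph.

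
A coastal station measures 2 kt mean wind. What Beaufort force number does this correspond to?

2 kt lies in the Beaufort 1 band (light air, 1–3 kt).

Beaufort force 1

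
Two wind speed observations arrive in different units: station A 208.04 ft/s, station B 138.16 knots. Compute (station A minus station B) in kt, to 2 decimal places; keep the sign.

station A: 208.04 ft/s = 123.2603 kt.
Difference: 123.2603 − 138.1600 = -14.90 kt.

-14.90 kt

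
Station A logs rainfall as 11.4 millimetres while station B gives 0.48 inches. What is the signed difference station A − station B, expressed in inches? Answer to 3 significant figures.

-0.0312 in

station A: 11.4 mm = 0.448819 in.
Difference: 0.448819 − 0.480000 = -0.0312 in.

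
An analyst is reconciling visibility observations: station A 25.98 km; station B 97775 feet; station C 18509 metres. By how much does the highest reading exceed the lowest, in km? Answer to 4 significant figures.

11.29 km

station B: 97775 ft = 29.8018 km.
station C: 18509 m = 18.5090 km.
Spread: 29.8018 − 18.5090 = 11.29 km.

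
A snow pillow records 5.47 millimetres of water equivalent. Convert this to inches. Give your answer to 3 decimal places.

0.215 in

1 mm = 0.0393701 in, so 5.47 × 0.0393701 = 0.215 in.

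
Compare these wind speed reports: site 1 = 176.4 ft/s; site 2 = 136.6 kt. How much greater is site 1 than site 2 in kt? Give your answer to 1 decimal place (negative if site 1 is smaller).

-32.1 kt

site 1: 176.4 ft/s = 104.514 kt.
Difference: 104.514 − 136.600 = -32.1 kt.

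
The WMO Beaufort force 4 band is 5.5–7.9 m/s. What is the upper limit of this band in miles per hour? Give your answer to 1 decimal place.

5.5–7.9 m/s × 2.237 = 12.3–17.7 mph.

17.7 mph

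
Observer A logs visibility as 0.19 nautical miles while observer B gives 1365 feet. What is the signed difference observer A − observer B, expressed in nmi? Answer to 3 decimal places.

-0.035 nmi

observer B: 1365 ft = 0.22465 nmi.
Difference: 0.19000 − 0.22465 = -0.035 nmi.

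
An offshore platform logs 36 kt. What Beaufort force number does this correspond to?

Beaufort force 8

36 kt lies in the Beaufort 8 band (gale, 34–40 kt).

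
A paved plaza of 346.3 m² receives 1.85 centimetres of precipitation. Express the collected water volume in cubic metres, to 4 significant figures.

Depth: 1.85 cm × 10 = 18.5 mm.
1 mm over 1 m² is 1 L, so volume = 18.5 × 346.3 = 6406.55 L = 6.407 m³.

6.407 cubic metres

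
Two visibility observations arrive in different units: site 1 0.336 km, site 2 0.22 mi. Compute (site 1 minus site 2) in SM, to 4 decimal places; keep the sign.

-0.0112 SM

site 1: 0.336 km = 0.208781 SM.
Difference: 0.208781 − 0.220000 = -0.0112 SM.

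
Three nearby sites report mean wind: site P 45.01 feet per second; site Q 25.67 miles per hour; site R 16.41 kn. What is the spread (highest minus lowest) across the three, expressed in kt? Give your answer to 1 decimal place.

10.3 kt

site P: 45.01 ft/s = 26.668 kt.
site Q: 25.67 mph = 22.307 kt.
Spread: 26.668 − 16.410 = 10.3 kt.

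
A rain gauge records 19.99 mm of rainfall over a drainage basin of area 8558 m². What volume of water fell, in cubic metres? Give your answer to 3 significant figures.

171 cubic metres

1 mm over 1 m² is 1 L, so volume = 19.99 × 8558 = 171074.42 L = 171 m³.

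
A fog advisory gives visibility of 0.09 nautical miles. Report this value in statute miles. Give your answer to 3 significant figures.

1 nmi = 1.15078 SM, so 0.09 × 1.15078 = 0.104 SM.

0.104 SM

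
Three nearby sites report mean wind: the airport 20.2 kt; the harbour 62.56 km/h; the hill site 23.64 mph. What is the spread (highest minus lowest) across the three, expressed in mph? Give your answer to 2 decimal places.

15.63 mph

the airport: 20.2 kt = 23.2457 mph.
the harbour: 62.56 km/h = 38.8730 mph.
Spread: 38.8730 − 23.2457 = 15.63 mph.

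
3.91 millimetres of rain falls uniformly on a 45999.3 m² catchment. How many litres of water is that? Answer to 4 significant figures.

179900 litres

1 mm over 1 m² is 1 L, so volume = 3.91 × 45999.3 = 179857.26 L ≈ 179900 L.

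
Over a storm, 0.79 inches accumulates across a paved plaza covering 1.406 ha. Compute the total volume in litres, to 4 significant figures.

Depth: 0.79 in × 25.4 = 20.066 mm.
Area: 1.406 ha = 14060 m².
1 mm over 1 m² is 1 L, so volume = 20.066 × 14060 = 282127.96 L ≈ 282100 L.

282100 litres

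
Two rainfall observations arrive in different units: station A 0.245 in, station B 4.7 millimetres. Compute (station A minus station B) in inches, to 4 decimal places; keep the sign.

0.0600 in

station B: 4.7 mm = 0.185039 in.
Difference: 0.245000 − 0.185039 = 0.0600 in.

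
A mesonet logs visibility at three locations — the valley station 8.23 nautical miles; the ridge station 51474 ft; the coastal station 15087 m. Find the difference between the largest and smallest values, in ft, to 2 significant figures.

the valley station: 8.23 nmi = 50006.43 ft.
the coastal station: 15087 m = 49498.03 ft.
Spread: 51474.00 − 49498.03 = 2000 ft.

2000 ft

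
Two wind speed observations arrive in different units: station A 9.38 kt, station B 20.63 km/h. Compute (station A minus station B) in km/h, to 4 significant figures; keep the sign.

-3.258 km/h

station A: 9.38 kt = 17.37176 km/h.
Difference: 17.37176 − 20.63000 = -3.258 km/h.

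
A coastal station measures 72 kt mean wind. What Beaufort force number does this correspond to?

Beaufort force 12

72 kt lies in the Beaufort 12 band (hurricane force, ≥64 kt).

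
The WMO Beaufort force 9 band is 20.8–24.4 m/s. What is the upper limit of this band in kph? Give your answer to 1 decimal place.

87.8 km/h

20.8–24.4 m/s × 3.6 = 74.9–87.8 km/h.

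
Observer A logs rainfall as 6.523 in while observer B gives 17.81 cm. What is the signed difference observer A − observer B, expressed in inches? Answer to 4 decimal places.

observer B: 17.81 cm = 7.011811 in.
Difference: 6.523000 − 7.011811 = -0.4888 in.

-0.4888 in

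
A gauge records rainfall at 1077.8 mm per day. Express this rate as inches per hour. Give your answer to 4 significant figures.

1.768 in/hour

1077.8 mm/day × 0.0393701 in/mm × 0.0416667 day/hour = 1.768 in/hour.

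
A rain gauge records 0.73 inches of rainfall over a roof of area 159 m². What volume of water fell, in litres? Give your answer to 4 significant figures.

Depth: 0.73 in × 25.4 = 18.542 mm.
1 mm over 1 m² is 1 L, so volume = 18.542 × 159 = 2948.178 L ≈ 2948 L.

2948 litres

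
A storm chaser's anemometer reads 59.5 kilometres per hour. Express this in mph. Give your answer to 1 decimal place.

1 km/h = 0.621371 mph, so 59.5 × 0.621371 = 37.0 mph.

37.0 mph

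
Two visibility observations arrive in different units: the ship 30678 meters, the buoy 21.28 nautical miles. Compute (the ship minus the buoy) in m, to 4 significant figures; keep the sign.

the buoy: 21.28 nmi = 39410.56 m.
Difference: 30678.00 − 39410.56 = -8733 m.

-8733 m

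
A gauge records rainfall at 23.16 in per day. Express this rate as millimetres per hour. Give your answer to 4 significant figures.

23.16 in/day × 25.4 mm/in × 0.0416667 day/hour = 24.51 mm/hour.

24.51 mm/hour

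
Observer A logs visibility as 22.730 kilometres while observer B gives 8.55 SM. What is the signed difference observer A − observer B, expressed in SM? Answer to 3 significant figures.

5.57 SM

observer A: 22.730 km = 14.1238 SM.
Difference: 14.1238 − 8.5500 = 5.57 SM.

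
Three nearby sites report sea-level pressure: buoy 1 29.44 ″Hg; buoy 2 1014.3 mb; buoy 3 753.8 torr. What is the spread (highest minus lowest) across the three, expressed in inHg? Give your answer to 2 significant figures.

0.51 inHg

buoy 2: 1014.3 mb = 29.9523 inHg.
buoy 3: 753.8 mmHg = 29.6772 inHg.
Spread: 29.9523 − 29.4400 = 0.51 inHg.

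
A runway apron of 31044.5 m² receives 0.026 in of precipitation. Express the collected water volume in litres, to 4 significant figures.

20500 litres

Depth: 0.026 in × 25.4 = 0.6604 mm.
1 mm over 1 m² is 1 L, so volume = 0.6604 × 31044.5 = 20501.788 L ≈ 20500 L.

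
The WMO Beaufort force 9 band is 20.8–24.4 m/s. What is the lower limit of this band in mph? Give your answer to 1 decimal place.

46.5 mph

20.8–24.4 m/s × 2.237 = 46.5–54.6 mph.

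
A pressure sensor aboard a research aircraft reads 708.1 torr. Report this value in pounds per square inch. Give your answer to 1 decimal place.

13.7 psi

1 mmHg = 0.0193368 psi, so 708.1 × 0.0193368 = 13.7 psi.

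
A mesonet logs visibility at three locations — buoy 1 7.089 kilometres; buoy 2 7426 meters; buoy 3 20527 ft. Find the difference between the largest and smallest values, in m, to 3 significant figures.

1170 m

buoy 1: 7.089 km = 7089.00 m.
buoy 3: 20527 ft = 6256.63 m.
Spread: 7426.00 − 6256.63 = 1170 m.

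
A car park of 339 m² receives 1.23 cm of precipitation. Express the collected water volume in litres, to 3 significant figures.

Depth: 1.23 cm × 10 = 12.3 mm.
1 mm over 1 m² is 1 L, so volume = 12.3 × 339 = 4169.7 L ≈ 4170 L.

4170 litres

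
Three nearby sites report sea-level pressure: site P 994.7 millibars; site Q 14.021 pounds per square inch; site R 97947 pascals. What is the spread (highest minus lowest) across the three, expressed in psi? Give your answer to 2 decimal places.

site P: 994.7 mb = 14.4269 psi.
site R: 97947 Pa = 14.2060 psi.
Spread: 14.4269 − 14.0210 = 0.41 psi.

0.41 psi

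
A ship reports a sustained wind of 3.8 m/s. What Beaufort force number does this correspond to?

3.8 m/s lies in the Beaufort 3 band (gentle breeze, 3.4–5.4 m/s).

Beaufort force 3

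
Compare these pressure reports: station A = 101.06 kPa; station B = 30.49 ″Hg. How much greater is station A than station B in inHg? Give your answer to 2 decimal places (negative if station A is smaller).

station A: 101.06 kPa = 29.8430 inHg.
Difference: 29.8430 − 30.4900 = -0.65 inHg.

-0.65 inHg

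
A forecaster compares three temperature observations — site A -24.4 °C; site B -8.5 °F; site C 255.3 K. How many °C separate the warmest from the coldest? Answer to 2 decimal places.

site B: -8.5 °F = -22.500 °C.
site C: 255.3 K = -17.850 °C.
Spread: (-17.850) − (-24.400) = 6.550 °C.

6.55 °C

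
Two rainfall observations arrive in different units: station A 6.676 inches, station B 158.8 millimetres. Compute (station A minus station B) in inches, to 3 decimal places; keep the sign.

0.424 in

station B: 158.8 mm = 6.25197 in.
Difference: 6.67600 − 6.25197 = 0.424 in.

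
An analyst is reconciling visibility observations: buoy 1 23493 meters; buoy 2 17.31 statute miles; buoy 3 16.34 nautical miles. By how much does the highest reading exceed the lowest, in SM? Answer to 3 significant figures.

buoy 1: 23493 m = 14.5979 SM.
buoy 3: 16.34 nmi = 18.8037 SM.
Spread: 18.8037 − 14.5979 = 4.21 SM.

4.21 SM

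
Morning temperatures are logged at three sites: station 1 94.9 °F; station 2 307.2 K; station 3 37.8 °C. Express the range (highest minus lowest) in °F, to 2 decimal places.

station 1: 94.9 °F = 34.944 °C.
station 2: 307.2 K = 34.050 °C.
Spread: 37.800 − 34.050 = 3.750 °C = 6.75 °F.

6.75 °F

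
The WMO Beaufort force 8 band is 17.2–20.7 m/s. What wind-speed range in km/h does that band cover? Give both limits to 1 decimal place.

61.9 to 74.5 km/h

17.2–20.7 m/s × 3.6 = 61.9–74.5 km/h.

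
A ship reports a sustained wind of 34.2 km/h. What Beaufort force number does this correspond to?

34.2 km/h = 9.5 m/s, which is Beaufort 5 (fresh breeze, 8.0–10.7 m/s).

Beaufort force 5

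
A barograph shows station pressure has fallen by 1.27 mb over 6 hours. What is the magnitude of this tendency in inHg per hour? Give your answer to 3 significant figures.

0.00625 inHg per hour

1.27 mb / 6 h × 0.02953 inHg/mb = 0.00625 inHg/h.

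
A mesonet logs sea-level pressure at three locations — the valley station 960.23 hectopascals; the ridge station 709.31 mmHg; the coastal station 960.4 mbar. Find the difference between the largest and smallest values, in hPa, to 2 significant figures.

the ridge station: 709.31 mmHg = 945.67 hPa.
the coastal station: 960.4 mb = 960.40 hPa.
Spread: 960.40 − 945.67 = 15 hPa.

15 hPa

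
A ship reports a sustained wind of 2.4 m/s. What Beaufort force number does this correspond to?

2.4 m/s lies in the Beaufort 2 band (light breeze, 1.6–3.3 m/s).

Beaufort force 2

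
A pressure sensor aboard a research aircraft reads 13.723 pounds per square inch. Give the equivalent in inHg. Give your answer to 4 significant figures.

27.94 inHg

1 psi = 2.03602 inHg, so 13.723 × 2.03602 = 27.94 inHg.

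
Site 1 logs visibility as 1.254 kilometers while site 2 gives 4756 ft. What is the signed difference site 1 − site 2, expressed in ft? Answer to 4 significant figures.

site 1: 1.254 km = 4114.173 ft.
Difference: 4114.173 − 4756.000 = -641.8 ft.

-641.8 ft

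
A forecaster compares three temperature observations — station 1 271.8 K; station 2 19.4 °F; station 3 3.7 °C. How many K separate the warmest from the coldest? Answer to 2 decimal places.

station 1: 271.8 K = -1.350 °C.
station 2: 19.4 °F = -7.000 °C.
Spread: 3.700 − (-7.000) = 10.700 °C.

10.70 K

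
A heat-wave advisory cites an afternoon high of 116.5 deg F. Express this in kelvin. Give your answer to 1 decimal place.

320.1 K

First to °C: 46.94 °C.
Then to K: 320.1 K.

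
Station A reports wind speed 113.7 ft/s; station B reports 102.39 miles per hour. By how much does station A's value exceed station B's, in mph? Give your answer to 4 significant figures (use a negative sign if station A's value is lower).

station A: 113.7 ft/s = 77.5227 mph.
Difference: 77.5227 − 102.3900 = -24.87 mph.

-24.87 mph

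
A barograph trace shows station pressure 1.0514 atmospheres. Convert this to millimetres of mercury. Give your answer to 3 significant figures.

799 mmHg

1 atm = 760 mmHg, so 1.0514 × 760 = 799 mmHg.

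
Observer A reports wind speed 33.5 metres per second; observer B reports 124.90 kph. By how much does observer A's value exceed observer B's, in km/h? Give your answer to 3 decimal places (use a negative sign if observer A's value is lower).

observer A: 33.5 m/s = 120.60000 km/h.
Difference: 120.60000 − 124.90000 = -4.300 km/h.

-4.300 km/h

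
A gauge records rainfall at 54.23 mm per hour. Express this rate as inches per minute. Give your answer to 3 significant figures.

0.0356 in/minute

54.23 mm/hour × 0.0393701 in/mm × 0.0166667 hour/minute = 0.0356 in/minute.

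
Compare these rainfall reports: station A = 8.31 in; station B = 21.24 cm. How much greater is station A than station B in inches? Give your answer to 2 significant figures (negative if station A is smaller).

-0.052 in

station B: 21.24 cm = 8.36220 in.
Difference: 8.31000 − 8.36220 = -0.052 in.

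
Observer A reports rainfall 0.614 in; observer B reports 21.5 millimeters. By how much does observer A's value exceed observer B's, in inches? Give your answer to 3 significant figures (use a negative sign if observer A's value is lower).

-0.232 in

observer B: 21.5 mm = 0.84646 in.
Difference: 0.61400 − 0.84646 = -0.232 in.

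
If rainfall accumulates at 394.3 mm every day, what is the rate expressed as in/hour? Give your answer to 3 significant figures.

394.3 mm/day × 0.0393701 in/mm × 0.0416667 day/hour = 0.647 in/hour.

0.647 in/hour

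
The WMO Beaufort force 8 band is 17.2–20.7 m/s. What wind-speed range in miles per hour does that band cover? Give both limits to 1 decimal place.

17.2–20.7 m/s × 2.237 = 38.5–46.3 mph.

38.5 to 46.3 mph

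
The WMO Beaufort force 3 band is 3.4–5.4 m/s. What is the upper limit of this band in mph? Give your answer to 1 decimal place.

3.4–5.4 m/s × 2.237 = 7.6–12.1 mph.

12.1 mph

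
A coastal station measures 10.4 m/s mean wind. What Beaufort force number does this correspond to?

Beaufort force 5

10.4 m/s lies in the Beaufort 5 band (fresh breeze, 8.0–10.7 m/s).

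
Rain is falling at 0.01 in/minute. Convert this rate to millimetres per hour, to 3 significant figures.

15.2 mm/hour

0.01 in/minute × 25.4 mm/in × 60 minute/hour = 15.2 mm/hour.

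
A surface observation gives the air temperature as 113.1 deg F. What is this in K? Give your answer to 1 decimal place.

First to °C: 45.06 °C.
Then to K: 318.2 K.

318.2 K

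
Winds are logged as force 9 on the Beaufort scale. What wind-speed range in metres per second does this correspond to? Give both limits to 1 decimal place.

20.8 to 24.4 m/s

Beaufort 9 (strong gale) spans 20.8–24.4 m/s.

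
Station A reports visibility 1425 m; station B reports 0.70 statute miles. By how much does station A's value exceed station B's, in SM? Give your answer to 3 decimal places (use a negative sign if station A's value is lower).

0.185 SM

station A: 1425 m = 0.88545 SM.
Difference: 0.88545 − 0.70000 = 0.185 SM.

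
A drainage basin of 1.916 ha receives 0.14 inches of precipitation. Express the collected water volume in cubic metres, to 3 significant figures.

Depth: 0.14 in × 25.4 = 3.556 mm.
Area: 1.916 ha = 19160 m².
1 mm over 1 m² is 1 L, so volume = 3.556 × 19160 = 68132.96 L = 68.1 m³.

68.1 cubic metres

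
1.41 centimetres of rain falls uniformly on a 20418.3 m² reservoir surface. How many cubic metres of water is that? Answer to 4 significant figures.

Depth: 1.41 cm × 10 = 14.1 mm.
1 mm over 1 m² is 1 L, so volume = 14.1 × 20418.3 = 287898.03 L = 287.9 m³.

287.9 cubic metres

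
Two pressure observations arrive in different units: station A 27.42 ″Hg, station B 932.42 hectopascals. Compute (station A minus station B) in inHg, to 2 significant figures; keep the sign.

-0.11 inHg

station B: 932.42 hPa = 27.5343 inHg.
Difference: 27.4200 − 27.5343 = -0.11 inHg.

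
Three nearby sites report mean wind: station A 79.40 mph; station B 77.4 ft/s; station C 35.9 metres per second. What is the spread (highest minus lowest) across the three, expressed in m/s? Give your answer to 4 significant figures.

12.31 m/s

station A: 79.40 mph = 35.4950 m/s.
station B: 77.4 ft/s = 23.5915 m/s.
Spread: 35.9000 − 23.5915 = 12.31 m/s.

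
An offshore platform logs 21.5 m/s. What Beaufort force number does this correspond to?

21.5 m/s lies in the Beaufort 9 band (strong gale, 20.8–24.4 m/s).

Beaufort force 9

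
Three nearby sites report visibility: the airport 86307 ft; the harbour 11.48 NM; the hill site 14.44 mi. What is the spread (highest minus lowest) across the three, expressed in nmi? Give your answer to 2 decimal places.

2.72 nmi

the airport: 86307 ft = 14.2043 nmi.
the hill site: 14.44 SM = 12.5480 nmi.
Spread: 14.2043 − 11.4800 = 2.72 nmi.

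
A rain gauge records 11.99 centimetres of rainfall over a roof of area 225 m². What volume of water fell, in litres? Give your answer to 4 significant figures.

26980 litres

Depth: 11.99 cm × 10 = 119.9 mm.
1 mm over 1 m² is 1 L, so volume = 119.9 × 225 = 26977.5 L ≈ 26980 L.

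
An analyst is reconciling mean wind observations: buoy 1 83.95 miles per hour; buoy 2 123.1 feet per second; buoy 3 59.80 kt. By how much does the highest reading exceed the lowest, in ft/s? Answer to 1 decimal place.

22.2 ft/s

buoy 1: 83.95 mph = 123.127 ft/s.
buoy 3: 59.80 kt = 100.931 ft/s.
Spread: 123.127 − 100.931 = 22.2 ft/s.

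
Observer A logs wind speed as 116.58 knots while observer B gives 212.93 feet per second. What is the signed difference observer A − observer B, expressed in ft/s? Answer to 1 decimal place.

-16.2 ft/s

observer A: 116.58 kt = 196.765 ft/s.
Difference: 196.765 − 212.930 = -16.2 ft/s.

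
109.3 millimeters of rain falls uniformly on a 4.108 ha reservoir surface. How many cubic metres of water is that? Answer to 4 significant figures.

4490 cubic metres

Area: 4.108 ha = 41080 m².
1 mm over 1 m² is 1 L, so volume = 109.3 × 41080 = 4490044 L = 4490 m³.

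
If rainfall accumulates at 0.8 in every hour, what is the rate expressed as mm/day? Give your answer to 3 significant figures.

488 mm/day

0.8 in/hour × 25.4 mm/in × 24 hour/day = 488 mm/day.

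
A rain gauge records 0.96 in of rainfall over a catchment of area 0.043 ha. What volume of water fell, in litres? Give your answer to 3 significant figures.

Depth: 0.96 in × 25.4 = 24.384 mm.
Area: 0.043 ha = 430 m².
1 mm over 1 m² is 1 L, so volume = 24.384 × 430 = 10485.12 L ≈ 10500 L.

10500 litres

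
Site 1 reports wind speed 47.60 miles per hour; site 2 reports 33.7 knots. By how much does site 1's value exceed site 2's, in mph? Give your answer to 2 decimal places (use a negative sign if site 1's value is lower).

site 2: 33.7 kt = 38.7813 mph.
Difference: 47.6000 − 38.7813 = 8.82 mph.

8.82 mph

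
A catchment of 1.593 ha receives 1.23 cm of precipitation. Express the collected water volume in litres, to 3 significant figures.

196000 litres

Depth: 1.23 cm × 10 = 12.3 mm.
Area: 1.593 ha = 15930 m².
1 mm over 1 m² is 1 L, so volume = 12.3 × 15930 = 195939 L ≈ 196000 L.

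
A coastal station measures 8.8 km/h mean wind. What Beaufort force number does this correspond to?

8.8 km/h = 2.4 m/s, which is Beaufort 2 (light breeze, 1.6–3.3 m/s).

Beaufort force 2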